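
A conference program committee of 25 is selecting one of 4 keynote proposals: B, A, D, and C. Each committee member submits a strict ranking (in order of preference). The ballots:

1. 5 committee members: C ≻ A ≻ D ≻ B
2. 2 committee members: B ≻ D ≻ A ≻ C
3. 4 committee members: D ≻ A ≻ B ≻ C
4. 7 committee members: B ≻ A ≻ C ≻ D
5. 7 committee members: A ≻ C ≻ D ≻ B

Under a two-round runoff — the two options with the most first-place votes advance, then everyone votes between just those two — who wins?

Round 1 first-place votes: B 9, A 7, D 4, C 5.
B and A advance.
Runoff: B is preferred to A by 9 voters; A by 16.
A wins the runoff.

A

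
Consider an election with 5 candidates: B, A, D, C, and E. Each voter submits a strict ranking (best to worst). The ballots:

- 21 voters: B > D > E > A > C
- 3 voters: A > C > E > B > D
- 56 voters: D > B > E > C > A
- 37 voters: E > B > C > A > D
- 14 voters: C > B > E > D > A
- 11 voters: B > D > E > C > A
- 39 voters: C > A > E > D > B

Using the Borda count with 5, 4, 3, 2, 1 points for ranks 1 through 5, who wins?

B

B: 21·5 + 3·2 + 56·4 + 37·4 + 14·4 + 11·5 + 39·1 = 633
A: 21·2 + 3·5 + 56·1 + 37·2 + 14·1 + 11·1 + 39·4 = 368
D: 21·4 + 3·1 + 56·5 + 37·1 + 14·2 + 11·4 + 39·2 = 554
C: 21·1 + 3·4 + 56·2 + 37·3 + 14·5 + 11·2 + 39·5 = 543
E: 21·3 + 3·3 + 56·3 + 37·5 + 14·3 + 11·3 + 39·3 = 617
B has the highest Borda score (633).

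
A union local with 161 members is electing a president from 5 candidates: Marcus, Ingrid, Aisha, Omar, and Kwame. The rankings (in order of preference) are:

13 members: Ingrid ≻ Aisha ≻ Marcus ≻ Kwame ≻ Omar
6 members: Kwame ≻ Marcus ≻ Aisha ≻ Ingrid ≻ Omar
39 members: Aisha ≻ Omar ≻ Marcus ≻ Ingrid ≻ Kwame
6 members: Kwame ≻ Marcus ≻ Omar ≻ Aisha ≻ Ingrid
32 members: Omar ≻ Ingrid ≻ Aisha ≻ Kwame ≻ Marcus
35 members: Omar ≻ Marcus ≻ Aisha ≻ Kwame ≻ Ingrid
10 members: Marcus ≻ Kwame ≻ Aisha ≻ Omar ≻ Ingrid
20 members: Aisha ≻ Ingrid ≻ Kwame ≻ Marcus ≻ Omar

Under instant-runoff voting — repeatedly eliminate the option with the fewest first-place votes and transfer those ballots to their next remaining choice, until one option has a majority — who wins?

Aisha

Round 1: Marcus 10, Ingrid 13, Aisha 59, Omar 67, Kwame 12. Eliminate Marcus.
Round 2: Ingrid 13, Aisha 59, Omar 67, Kwame 22. Eliminate Ingrid.
Round 3: Aisha 72, Omar 67, Kwame 22. Eliminate Kwame.
Round 4: Aisha 88, Omar 73. Aisha has a majority.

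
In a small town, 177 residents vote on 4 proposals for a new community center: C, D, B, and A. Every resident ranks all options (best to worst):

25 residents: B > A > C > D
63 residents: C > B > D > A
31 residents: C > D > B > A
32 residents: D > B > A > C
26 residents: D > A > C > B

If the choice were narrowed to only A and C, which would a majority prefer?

C

Voters preferring A to C: 83; preferring C to A: 94.
C wins the head-to-head.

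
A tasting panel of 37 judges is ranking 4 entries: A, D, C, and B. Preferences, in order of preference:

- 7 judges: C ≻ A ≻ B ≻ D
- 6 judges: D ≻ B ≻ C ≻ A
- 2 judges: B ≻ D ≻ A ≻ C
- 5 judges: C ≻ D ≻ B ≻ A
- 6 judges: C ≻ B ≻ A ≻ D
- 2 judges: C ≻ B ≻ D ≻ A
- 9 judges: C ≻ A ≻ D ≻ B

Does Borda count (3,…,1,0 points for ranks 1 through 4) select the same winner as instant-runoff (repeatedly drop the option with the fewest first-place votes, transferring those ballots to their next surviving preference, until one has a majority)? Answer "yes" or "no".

Borda — scores: A 40, D 43, C 93, B 46. Winner: C.
Instant-runoff — R1 A 0, D 6, C 29, B 2 (C winner). Winner: C.
The two methods agree.

yes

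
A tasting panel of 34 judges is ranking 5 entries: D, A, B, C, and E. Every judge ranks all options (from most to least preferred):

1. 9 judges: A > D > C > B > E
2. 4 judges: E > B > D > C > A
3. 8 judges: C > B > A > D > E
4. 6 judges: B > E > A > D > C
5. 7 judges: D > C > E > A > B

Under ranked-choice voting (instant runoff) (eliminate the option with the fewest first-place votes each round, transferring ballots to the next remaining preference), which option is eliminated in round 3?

A

Round 1: D 7, A 9, B 6, C 8, E 4. Eliminate E.
Round 2: D 7, A 9, B 10, C 8. Eliminate D.
Round 3: A 9, B 10, C 15. Eliminate A.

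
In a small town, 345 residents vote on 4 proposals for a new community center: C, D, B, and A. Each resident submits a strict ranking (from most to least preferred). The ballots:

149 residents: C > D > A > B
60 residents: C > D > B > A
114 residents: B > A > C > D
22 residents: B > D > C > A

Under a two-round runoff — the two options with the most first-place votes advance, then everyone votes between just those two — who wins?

Round 1 first-place votes: C 209, D 0, B 136, A 0.
C and B advance.
Runoff: C is preferred to B by 209 voters; B by 136.
C wins the runoff.

C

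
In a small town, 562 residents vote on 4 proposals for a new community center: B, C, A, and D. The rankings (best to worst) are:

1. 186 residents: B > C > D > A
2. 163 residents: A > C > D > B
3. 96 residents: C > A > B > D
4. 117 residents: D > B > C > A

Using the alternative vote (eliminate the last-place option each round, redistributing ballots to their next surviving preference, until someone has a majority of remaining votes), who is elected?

Round 1: B 186, C 96, A 163, D 117. Eliminate C.
Round 2: B 186, A 259, D 117. Eliminate D.
Round 3: B 303, A 259. B has a majority.

B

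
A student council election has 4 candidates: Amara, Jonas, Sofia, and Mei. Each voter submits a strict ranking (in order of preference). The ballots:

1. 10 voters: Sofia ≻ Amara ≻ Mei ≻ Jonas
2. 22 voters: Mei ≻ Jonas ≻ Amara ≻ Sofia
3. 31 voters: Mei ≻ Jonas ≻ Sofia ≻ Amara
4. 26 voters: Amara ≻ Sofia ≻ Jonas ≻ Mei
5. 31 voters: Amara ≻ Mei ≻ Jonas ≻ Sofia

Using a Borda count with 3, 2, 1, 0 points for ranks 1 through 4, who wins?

Amara: 10·2 + 22·1 + 31·0 + 26·3 + 31·3 = 213
Jonas: 10·0 + 22·2 + 31·2 + 26·1 + 31·1 = 163
Sofia: 10·3 + 22·0 + 31·1 + 26·2 + 31·0 = 113
Mei: 10·1 + 22·3 + 31·3 + 26·0 + 31·2 = 231
Mei has the highest Borda score (231).

Mei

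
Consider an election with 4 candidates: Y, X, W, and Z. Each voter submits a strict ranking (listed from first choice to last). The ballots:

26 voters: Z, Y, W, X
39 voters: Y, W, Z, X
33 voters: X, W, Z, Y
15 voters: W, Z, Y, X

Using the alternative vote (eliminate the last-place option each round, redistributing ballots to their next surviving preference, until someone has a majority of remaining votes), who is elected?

Round 1: Y 39, X 33, W 15, Z 26. Eliminate W.
Round 2: Y 39, X 33, Z 41. Eliminate X.
Round 3: Y 39, Z 74. Z has a majority.

Z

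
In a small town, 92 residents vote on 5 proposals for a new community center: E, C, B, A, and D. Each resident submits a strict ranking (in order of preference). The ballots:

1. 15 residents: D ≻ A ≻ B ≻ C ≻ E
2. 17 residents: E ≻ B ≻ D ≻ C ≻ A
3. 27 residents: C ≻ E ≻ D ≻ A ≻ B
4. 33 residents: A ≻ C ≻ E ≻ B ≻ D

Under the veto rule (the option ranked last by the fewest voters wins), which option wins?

C

Last-place votes: E 15, C 0, B 27, A 17, D 33.
C is ranked last by the fewest voters, so C wins.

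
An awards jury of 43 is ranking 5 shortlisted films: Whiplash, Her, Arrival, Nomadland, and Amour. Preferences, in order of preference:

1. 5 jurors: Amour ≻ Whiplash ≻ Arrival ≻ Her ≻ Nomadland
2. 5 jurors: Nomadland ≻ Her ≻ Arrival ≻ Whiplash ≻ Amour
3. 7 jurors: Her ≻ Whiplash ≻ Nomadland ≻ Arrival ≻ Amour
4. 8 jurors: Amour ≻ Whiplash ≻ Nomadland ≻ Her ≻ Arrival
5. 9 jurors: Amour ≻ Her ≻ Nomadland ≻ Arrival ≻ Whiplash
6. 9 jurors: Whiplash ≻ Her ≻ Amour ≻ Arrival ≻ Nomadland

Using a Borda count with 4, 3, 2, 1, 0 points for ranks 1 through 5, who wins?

Whiplash: 5·3 + 5·1 + 7·3 + 8·3 + 9·0 + 9·4 = 101
Her: 5·1 + 5·3 + 7·4 + 8·1 + 9·3 + 9·3 = 110
Arrival: 5·2 + 5·2 + 7·1 + 8·0 + 9·1 + 9·1 = 45
Nomadland: 5·0 + 5·4 + 7·2 + 8·2 + 9·2 + 9·0 = 68
Amour: 5·4 + 5·0 + 7·0 + 8·4 + 9·4 + 9·2 = 106
Her has the highest Borda score (110).

Her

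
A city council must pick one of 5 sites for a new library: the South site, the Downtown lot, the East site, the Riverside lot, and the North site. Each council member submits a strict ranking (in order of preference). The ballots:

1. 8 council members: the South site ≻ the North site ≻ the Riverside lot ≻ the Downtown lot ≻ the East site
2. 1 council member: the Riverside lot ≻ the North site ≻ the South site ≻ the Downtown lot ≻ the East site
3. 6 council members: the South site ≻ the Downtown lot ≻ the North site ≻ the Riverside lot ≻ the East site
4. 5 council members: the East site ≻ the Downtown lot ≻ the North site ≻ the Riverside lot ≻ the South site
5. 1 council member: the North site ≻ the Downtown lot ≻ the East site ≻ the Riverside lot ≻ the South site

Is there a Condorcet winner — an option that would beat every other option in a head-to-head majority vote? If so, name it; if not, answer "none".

the South site vs the Downtown lot: 15–6 for the South site.
the South site vs the East site: 15–6 for the South site.
the South site vs the Riverside lot: 14–7 for the South site.
the South site vs the North site: 14–7 for the South site.
the South site beats every other option head-to-head.

the South site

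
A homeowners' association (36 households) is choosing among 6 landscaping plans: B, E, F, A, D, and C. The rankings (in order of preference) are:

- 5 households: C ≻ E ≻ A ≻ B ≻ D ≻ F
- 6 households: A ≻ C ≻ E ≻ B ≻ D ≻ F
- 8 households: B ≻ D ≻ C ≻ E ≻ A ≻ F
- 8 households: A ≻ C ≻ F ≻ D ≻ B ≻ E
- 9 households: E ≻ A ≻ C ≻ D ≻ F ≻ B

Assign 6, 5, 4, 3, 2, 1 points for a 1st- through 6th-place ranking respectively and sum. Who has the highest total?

C

B: 5·3 + 6·3 + 8·6 + 8·2 + 9·1 = 106
E: 5·5 + 6·4 + 8·3 + 8·1 + 9·6 = 135
F: 5·1 + 6·1 + 8·1 + 8·4 + 9·2 = 69
A: 5·4 + 6·6 + 8·2 + 8·6 + 9·5 = 165
D: 5·2 + 6·2 + 8·5 + 8·3 + 9·3 = 113
C: 5·6 + 6·5 + 8·4 + 8·5 + 9·4 = 168
C has the highest Borda score (168).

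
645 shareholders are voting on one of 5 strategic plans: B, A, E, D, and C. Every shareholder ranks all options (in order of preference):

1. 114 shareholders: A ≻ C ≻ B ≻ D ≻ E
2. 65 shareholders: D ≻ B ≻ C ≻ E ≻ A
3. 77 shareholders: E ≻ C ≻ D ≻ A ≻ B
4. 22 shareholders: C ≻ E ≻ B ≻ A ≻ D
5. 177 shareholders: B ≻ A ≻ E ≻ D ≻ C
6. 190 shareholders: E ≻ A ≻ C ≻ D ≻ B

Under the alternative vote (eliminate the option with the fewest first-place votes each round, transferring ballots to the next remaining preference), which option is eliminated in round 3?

Round 1: B 177, A 114, E 267, D 65, C 22. Eliminate C.
Round 2: B 177, A 114, E 289, D 65. Eliminate D.
Round 3: B 242, A 114, E 289. Eliminate A.

A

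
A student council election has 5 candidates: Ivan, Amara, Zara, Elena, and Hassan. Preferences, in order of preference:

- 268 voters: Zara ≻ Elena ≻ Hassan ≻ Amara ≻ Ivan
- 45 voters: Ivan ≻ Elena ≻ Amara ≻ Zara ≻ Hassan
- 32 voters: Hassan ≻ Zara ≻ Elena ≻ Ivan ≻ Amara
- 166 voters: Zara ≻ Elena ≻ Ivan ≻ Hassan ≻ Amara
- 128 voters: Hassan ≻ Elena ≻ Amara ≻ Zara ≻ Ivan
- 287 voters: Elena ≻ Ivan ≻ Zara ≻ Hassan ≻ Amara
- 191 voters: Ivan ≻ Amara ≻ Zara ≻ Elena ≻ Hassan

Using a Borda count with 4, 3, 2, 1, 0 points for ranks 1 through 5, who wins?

Elena

Ivan: 268·0 + 45·4 + 32·1 + 166·2 + 128·0 + 287·3 + 191·4 = 2169
Amara: 268·1 + 45·2 + 32·0 + 166·0 + 128·2 + 287·0 + 191·3 = 1187
Zara: 268·4 + 45·1 + 32·3 + 166·4 + 128·1 + 287·2 + 191·2 = 2961
Elena: 268·3 + 45·3 + 32·2 + 166·3 + 128·3 + 287·4 + 191·1 = 3224
Hassan: 268·2 + 45·0 + 32·4 + 166·1 + 128·4 + 287·1 + 191·0 = 1629
Elena has the highest Borda score (3224).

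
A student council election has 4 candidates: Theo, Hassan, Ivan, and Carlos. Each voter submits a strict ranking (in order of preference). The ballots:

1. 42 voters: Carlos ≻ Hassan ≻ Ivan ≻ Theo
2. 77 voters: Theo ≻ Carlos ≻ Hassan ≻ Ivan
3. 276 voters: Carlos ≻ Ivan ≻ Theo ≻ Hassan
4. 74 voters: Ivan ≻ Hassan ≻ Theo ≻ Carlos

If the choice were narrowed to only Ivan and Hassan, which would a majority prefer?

Voters preferring Ivan to Hassan: 350; preferring Hassan to Ivan: 119.
Ivan wins the head-to-head.

Ivan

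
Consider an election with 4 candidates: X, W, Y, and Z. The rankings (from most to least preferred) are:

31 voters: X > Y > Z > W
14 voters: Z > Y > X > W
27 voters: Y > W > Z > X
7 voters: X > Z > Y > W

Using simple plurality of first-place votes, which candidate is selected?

First-place votes: X 38, W 0, Y 27, Z 14.
X has the most first-place votes.

X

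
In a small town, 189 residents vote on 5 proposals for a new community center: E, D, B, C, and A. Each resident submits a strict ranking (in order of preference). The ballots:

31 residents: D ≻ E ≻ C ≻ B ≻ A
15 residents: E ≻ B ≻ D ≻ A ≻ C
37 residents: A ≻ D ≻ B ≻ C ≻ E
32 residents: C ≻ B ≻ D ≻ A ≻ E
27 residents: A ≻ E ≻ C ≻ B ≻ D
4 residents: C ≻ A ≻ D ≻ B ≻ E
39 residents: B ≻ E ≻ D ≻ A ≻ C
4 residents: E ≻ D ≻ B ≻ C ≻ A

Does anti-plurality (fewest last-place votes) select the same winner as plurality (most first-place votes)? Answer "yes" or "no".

Anti-plurality — last-place votes: E 73, D 27, B 0, C 54, A 35. Winner: B.
Plurality — first-place votes: E 19, D 31, B 39, C 36, A 64. Winner: A.
The two methods disagree.

no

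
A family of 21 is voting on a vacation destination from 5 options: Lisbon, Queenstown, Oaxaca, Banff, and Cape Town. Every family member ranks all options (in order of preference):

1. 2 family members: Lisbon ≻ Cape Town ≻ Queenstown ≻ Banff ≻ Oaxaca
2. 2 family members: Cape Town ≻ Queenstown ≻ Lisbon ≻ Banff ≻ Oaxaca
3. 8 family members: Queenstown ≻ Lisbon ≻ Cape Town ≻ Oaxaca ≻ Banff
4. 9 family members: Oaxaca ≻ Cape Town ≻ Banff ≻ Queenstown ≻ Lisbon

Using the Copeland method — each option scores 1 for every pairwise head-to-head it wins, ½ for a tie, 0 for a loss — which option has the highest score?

Lisbon: beats Oaxaca and Banff; loses to Queenstown and Cape Town → score 2.
Queenstown: beats Lisbon, Oaxaca, and Banff; loses to Cape Town → score 3.
Oaxaca: beats Banff; loses to Lisbon, Queenstown, and Cape Town → score 1.
Banff: loses to Lisbon, Queenstown, Oaxaca, and Cape Town → score 0.
Cape Town: beats Lisbon, Queenstown, Oaxaca, and Banff → score 4.
Cape Town has the best pairwise record.

Cape Town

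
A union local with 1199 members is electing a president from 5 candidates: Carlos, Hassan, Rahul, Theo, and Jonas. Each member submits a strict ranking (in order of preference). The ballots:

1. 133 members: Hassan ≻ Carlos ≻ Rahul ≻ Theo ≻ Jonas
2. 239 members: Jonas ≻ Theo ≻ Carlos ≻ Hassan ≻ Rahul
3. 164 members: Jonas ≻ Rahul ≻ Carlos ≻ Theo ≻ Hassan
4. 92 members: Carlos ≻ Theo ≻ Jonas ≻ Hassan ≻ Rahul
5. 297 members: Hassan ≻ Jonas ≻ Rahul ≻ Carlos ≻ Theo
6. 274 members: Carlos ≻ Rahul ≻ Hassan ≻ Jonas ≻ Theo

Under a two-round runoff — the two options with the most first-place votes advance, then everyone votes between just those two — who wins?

Round 1 first-place votes: Carlos 366, Hassan 430, Rahul 0, Theo 0, Jonas 403.
Hassan and Jonas advance.
Runoff: Hassan is preferred to Jonas by 704 voters; Jonas by 495.
Hassan wins the runoff.

Hassan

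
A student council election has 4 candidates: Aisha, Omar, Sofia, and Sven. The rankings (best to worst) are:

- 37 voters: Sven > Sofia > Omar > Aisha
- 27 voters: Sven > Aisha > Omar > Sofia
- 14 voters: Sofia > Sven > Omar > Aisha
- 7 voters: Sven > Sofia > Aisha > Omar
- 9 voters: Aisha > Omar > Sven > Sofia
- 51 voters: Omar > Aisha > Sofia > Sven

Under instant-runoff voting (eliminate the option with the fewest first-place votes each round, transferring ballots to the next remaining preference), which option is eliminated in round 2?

Sofia

Round 1: Aisha 9, Omar 51, Sofia 14, Sven 71. Eliminate Aisha.
Round 2: Omar 60, Sofia 14, Sven 71. Eliminate Sofia.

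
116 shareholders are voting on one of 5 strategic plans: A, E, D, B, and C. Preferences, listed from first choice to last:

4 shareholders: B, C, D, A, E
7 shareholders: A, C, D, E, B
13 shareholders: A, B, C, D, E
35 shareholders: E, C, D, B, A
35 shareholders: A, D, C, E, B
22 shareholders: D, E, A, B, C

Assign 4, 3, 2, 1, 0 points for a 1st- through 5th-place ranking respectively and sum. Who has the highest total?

A: 4·1 + 7·4 + 13·4 + 35·0 + 35·4 + 22·2 = 268
E: 4·0 + 7·1 + 13·0 + 35·4 + 35·1 + 22·3 = 248
D: 4·2 + 7·2 + 13·1 + 35·2 + 35·3 + 22·4 = 298
B: 4·4 + 7·0 + 13·3 + 35·1 + 35·0 + 22·1 = 112
C: 4·3 + 7·3 + 13·2 + 35·3 + 35·2 + 22·0 = 234
D has the highest Borda score (298).

D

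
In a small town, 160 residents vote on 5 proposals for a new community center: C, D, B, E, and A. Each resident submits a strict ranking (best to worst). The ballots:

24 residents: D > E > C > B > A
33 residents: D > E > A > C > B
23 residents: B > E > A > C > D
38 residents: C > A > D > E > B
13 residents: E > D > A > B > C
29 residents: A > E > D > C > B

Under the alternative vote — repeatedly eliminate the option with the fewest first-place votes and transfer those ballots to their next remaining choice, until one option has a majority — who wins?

A

Round 1: C 38, D 57, B 23, E 13, A 29. Eliminate E.
Round 2: C 38, D 70, B 23, A 29. Eliminate B.
Round 3: C 38, D 70, A 52. Eliminate C.
Round 4: D 70, A 90. A has a majority.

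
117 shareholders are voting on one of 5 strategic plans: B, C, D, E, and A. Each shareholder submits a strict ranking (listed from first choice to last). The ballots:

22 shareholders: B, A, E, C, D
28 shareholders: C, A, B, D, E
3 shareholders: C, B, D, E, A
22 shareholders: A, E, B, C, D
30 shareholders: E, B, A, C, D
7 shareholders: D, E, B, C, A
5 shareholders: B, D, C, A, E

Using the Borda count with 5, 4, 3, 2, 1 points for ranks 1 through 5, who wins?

B

B: 22·5 + 28·3 + 3·4 + 22·3 + 30·4 + 7·3 + 5·5 = 438
C: 22·2 + 28·5 + 3·5 + 22·2 + 30·2 + 7·2 + 5·3 = 332
D: 22·1 + 28·2 + 3·3 + 22·1 + 30·1 + 7·5 + 5·4 = 194
E: 22·3 + 28·1 + 3·2 + 22·4 + 30·5 + 7·4 + 5·1 = 371
A: 22·4 + 28·4 + 3·1 + 22·5 + 30·3 + 7·1 + 5·2 = 420
B has the highest Borda score (438).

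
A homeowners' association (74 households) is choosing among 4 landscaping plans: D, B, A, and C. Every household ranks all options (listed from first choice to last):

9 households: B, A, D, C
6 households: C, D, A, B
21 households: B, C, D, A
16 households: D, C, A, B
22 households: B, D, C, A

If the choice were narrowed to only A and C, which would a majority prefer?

C

Voters preferring A to C: 9; preferring C to A: 65.
C wins the head-to-head.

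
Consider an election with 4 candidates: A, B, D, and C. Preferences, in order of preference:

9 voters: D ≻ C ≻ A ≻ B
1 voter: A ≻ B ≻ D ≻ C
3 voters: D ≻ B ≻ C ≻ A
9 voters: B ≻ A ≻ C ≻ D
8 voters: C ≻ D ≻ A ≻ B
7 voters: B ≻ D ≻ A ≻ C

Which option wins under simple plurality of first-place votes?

B

First-place votes: A 1, B 16, D 12, C 8.
B has the most first-place votes.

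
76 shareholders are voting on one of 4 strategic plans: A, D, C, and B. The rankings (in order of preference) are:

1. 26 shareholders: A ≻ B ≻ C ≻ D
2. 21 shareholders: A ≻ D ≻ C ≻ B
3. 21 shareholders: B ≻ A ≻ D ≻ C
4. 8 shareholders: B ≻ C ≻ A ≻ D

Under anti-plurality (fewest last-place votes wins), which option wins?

A

Last-place votes: A 0, D 34, C 21, B 21.
A is ranked last by the fewest voters, so A wins.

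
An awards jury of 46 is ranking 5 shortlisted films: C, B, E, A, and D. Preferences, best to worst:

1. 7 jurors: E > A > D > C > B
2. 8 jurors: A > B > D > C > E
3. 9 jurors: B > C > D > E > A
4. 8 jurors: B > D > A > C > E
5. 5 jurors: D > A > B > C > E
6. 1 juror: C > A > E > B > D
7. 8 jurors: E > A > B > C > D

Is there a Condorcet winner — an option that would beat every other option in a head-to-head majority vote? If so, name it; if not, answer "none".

Checking pairwise contests:
B beats C 38–8.
A beats B 29–17.
C beats E 31–15.
E beats A 24–22.
B beats D 34–12.
Every option loses at least one head-to-head, so there is no Condorcet winner.

none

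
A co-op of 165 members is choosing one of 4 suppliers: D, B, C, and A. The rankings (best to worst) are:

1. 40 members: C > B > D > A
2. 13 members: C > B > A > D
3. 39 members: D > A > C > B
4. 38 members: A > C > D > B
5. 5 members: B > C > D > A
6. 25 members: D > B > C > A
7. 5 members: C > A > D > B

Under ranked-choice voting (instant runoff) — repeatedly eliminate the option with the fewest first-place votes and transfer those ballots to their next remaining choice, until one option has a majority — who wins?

Round 1: D 64, B 5, C 58, A 38. Eliminate B.
Round 2: D 64, C 63, A 38. Eliminate A.
Round 3: D 64, C 101. C has a majority.

C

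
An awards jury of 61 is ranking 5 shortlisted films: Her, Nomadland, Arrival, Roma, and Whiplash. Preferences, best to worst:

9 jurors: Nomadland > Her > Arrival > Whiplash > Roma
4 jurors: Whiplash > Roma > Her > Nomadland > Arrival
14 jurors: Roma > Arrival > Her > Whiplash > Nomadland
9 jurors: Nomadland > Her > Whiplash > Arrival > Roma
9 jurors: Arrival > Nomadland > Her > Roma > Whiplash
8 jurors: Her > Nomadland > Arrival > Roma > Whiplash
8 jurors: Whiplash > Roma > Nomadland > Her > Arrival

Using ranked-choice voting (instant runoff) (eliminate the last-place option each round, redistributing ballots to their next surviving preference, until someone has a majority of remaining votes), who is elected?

Round 1: Her 8, Nomadland 18, Arrival 9, Roma 14, Whiplash 12. Eliminate Her.
Round 2: Nomadland 26, Arrival 9, Roma 14, Whiplash 12. Eliminate Arrival.
Round 3: Nomadland 35, Roma 14, Whiplash 12. Nomadland has a majority.

Nomadland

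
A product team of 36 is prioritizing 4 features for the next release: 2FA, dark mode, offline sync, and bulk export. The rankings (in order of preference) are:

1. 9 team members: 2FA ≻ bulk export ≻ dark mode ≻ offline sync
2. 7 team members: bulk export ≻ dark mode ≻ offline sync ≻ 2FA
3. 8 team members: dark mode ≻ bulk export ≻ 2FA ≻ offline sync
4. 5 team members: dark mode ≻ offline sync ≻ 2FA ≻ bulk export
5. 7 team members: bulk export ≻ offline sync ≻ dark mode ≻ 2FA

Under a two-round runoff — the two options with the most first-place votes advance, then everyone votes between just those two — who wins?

Round 1 first-place votes: 2FA 9, dark mode 13, offline sync 0, bulk export 14.
bulk export and dark mode advance.
Runoff: bulk export is preferred to dark mode by 23 voters; dark mode by 13.
bulk export wins the runoff.

bulk export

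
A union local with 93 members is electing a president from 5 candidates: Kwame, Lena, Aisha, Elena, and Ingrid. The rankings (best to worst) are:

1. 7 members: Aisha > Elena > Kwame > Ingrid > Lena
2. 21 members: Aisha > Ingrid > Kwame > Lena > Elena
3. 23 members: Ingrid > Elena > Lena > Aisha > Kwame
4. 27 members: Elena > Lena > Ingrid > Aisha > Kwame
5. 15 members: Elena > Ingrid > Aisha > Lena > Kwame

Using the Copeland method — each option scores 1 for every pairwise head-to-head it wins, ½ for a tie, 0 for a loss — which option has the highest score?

Kwame: loses to Lena, Aisha, Elena, and Ingrid → score 0.
Lena: beats Kwame and Aisha; loses to Elena and Ingrid → score 2.
Aisha: beats Kwame; loses to Lena, Elena, and Ingrid → score 1.
Elena: beats Kwame, Lena, Aisha, and Ingrid → score 4.
Ingrid: beats Kwame, Lena, and Aisha; loses to Elena → score 3.
Elena has the best pairwise record.

Elena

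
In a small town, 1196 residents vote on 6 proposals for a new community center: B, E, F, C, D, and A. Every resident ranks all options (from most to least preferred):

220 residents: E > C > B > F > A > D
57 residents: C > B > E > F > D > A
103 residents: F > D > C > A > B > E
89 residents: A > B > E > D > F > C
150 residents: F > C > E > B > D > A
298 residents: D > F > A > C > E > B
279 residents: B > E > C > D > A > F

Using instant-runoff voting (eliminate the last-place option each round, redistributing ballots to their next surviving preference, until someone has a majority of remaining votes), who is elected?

Round 1: B 279, E 220, F 253, C 57, D 298, A 89. Eliminate C.
Round 2: B 336, E 220, F 253, D 298, A 89. Eliminate A.
Round 3: B 425, E 220, F 253, D 298. Eliminate E.
Round 4: B 645, F 253, D 298. B has a majority.

B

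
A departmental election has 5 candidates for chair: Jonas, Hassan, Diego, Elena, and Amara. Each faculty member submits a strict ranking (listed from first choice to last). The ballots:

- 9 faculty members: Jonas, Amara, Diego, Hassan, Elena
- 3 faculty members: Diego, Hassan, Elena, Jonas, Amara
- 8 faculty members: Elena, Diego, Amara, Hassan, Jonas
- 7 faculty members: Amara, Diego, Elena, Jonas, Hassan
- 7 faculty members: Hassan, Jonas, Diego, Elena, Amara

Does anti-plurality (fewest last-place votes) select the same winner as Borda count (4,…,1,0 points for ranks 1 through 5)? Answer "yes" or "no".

yes

Anti-plurality — last-place votes: Jonas 8, Hassan 7, Diego 0, Elena 9, Amara 10. Winner: Diego.
Borda — scores: Jonas 67, Hassan 54, Diego 89, Elena 59, Amara 71. Winner: Diego.
The two methods agree.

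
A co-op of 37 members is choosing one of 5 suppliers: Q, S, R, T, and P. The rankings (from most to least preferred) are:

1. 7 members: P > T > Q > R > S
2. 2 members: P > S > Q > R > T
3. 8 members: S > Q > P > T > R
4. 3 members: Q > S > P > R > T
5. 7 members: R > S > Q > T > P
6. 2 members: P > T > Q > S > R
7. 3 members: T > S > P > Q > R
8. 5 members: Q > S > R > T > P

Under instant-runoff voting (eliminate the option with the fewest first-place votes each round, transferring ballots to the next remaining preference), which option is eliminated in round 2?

R

Round 1: Q 8, S 8, R 7, T 3, P 11. Eliminate T.
Round 2: Q 8, S 11, R 7, P 11. Eliminate R.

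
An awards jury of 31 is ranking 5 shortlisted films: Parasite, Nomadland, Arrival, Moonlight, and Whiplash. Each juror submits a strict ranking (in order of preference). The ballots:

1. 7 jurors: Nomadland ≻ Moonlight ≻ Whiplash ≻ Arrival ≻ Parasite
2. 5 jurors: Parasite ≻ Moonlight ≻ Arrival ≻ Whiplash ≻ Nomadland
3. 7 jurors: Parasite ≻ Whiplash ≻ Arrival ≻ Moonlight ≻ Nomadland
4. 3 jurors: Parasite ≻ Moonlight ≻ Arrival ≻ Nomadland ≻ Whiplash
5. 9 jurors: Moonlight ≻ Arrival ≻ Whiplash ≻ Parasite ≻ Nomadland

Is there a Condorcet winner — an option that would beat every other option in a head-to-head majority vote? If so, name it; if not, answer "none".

Moonlight

Moonlight vs Parasite: 16–15 for Moonlight.
Moonlight vs Nomadland: 24–7 for Moonlight.
Moonlight vs Arrival: 24–7 for Moonlight.
Moonlight vs Whiplash: 24–7 for Moonlight.
Moonlight beats every other option head-to-head.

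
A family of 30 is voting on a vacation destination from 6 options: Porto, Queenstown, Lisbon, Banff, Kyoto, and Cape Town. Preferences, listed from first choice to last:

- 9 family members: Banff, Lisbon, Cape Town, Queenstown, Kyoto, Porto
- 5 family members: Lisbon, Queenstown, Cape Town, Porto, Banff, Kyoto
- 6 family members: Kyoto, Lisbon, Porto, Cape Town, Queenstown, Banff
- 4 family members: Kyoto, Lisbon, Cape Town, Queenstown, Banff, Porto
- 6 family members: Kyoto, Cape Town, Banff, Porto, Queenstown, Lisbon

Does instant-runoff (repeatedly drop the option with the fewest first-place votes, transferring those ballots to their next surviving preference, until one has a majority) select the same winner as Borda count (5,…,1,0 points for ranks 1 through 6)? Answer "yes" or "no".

Instant-runoff — R1 Porto 0, Queenstown 0, Lisbon 5, Banff 9, Kyoto 16, Cape Town 0 (Kyoto winner). Winner: Kyoto.
Borda — scores: Porto 40, Queenstown 58, Lisbon 101, Banff 72, Kyoto 89, Cape Town 90. Winner: Lisbon.
The two methods disagree.

no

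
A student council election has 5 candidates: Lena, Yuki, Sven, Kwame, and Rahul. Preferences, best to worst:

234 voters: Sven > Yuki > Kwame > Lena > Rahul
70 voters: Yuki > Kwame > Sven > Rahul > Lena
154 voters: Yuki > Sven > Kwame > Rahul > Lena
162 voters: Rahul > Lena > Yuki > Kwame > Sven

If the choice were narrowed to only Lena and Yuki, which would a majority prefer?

Yuki

Voters preferring Lena to Yuki: 162; preferring Yuki to Lena: 458.
Yuki wins the head-to-head.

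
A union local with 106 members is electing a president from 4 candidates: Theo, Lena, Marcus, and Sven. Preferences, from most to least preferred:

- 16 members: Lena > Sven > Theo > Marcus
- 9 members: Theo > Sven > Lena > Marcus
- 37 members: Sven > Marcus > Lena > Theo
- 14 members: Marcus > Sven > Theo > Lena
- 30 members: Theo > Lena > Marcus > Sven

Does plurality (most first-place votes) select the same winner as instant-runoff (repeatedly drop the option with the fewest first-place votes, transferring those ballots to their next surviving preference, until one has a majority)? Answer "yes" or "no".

Plurality — first-place votes: Theo 39, Lena 16, Marcus 14, Sven 37. Winner: Theo.
Instant-runoff — R1 Theo 39, Lena 16, Marcus 14, Sven 37 (Marcus out); R2 Theo 39, Lena 16, Sven 51 (Lena out); R3 Theo 39, Sven 67 (Sven winner). Winner: Sven.
The two methods disagree.

no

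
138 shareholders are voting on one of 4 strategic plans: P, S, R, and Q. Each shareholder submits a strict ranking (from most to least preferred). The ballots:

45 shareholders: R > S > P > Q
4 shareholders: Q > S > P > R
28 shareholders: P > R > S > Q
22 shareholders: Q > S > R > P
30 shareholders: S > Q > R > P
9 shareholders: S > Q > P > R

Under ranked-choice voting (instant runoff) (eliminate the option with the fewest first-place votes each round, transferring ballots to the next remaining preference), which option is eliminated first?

Round 1: P 28, S 39, R 45, Q 26. Eliminate Q.

Q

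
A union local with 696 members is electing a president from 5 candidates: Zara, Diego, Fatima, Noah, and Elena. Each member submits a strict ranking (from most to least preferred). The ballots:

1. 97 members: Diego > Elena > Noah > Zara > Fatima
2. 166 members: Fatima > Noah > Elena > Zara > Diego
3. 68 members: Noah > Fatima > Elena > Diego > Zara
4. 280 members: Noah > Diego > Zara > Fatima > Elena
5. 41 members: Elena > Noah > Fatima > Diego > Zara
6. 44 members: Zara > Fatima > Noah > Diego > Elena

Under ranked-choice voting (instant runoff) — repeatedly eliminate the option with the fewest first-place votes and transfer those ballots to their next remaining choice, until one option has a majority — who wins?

Noah

Round 1: Zara 44, Diego 97, Fatima 166, Noah 348, Elena 41. Eliminate Elena.
Round 2: Zara 44, Diego 97, Fatima 166, Noah 389. Noah has a majority.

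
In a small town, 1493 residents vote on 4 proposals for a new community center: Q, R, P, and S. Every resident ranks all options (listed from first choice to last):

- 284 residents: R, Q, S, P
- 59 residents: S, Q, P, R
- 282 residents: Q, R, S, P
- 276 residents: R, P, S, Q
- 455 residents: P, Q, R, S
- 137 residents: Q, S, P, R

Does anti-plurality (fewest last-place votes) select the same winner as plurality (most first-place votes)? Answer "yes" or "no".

Anti-plurality — last-place votes: Q 276, R 196, P 566, S 455. Winner: R.
Plurality — first-place votes: Q 419, R 560, P 455, S 59. Winner: R.
The two methods agree.

yes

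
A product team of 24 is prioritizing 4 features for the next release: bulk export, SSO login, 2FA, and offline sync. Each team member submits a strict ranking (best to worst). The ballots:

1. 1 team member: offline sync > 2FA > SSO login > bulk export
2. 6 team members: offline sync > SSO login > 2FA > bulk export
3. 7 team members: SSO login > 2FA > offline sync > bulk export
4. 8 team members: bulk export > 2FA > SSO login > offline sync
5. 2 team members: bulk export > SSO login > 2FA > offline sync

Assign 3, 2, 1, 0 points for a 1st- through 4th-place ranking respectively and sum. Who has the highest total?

SSO login

bulk export: 1·0 + 6·0 + 7·0 + 8·3 + 2·3 = 30
SSO login: 1·1 + 6·2 + 7·3 + 8·1 + 2·2 = 46
2FA: 1·2 + 6·1 + 7·2 + 8·2 + 2·1 = 40
offline sync: 1·3 + 6·3 + 7·1 + 8·0 + 2·0 = 28
SSO login has the highest Borda score (46).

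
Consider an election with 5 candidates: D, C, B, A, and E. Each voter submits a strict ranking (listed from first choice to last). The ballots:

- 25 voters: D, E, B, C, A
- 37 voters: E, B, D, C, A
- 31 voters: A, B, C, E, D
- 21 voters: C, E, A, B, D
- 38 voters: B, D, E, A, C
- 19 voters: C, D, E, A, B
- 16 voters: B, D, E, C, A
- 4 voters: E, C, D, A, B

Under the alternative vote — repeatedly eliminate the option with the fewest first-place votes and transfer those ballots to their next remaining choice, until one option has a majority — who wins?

E

Round 1: D 25, C 40, B 54, A 31, E 41. Eliminate D.
Round 2: C 40, B 54, A 31, E 66. Eliminate A.
Round 3: C 40, B 85, E 66. Eliminate C.
Round 4: B 85, E 106. E has a majority.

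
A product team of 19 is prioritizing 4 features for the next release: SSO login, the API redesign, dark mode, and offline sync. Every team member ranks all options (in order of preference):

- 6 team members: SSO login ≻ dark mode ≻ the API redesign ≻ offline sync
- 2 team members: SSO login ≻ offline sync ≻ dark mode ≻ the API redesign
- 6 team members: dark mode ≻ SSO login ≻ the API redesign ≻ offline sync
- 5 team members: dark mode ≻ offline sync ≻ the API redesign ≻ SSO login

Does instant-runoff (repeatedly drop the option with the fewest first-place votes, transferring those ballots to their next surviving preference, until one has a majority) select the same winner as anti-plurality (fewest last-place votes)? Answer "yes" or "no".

Instant-runoff — R1 SSO login 8, the API redesign 0, dark mode 11, offline sync 0 (dark mode winner). Winner: dark mode.
Anti-plurality — last-place votes: SSO login 5, the API redesign 2, dark mode 0, offline sync 12. Winner: dark mode.
The two methods agree.

yes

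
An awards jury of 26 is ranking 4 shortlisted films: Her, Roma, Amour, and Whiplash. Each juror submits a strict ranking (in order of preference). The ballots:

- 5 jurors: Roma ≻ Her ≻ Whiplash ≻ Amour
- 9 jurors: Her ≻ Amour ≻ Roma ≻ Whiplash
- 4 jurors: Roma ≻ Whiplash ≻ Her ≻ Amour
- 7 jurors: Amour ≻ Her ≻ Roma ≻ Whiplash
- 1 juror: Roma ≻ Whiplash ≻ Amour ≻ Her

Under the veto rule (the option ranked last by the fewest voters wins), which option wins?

Roma

Last-place votes: Her 1, Roma 0, Amour 9, Whiplash 16.
Roma is ranked last by the fewest voters, so Roma wins.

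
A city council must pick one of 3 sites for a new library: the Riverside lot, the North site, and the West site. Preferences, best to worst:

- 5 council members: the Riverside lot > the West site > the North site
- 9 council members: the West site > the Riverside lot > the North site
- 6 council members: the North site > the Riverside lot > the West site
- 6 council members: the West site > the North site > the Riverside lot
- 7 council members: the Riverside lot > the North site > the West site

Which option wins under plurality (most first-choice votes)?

First-place votes: the Riverside lot 12, the North site 6, the West site 15.
the West site has the most first-place votes.

the West site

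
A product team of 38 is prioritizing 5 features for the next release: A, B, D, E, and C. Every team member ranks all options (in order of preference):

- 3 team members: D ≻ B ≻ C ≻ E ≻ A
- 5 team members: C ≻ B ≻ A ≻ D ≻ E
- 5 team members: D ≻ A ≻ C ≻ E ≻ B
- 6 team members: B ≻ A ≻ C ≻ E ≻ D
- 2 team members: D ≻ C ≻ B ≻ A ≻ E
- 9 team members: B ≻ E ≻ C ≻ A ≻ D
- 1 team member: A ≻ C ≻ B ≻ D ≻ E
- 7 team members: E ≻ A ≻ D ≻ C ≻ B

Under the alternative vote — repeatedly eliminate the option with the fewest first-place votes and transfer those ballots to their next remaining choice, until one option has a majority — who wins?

Round 1: A 1, B 15, D 10, E 7, C 5. Eliminate A.
Round 2: B 15, D 10, E 7, C 6. Eliminate C.
Round 3: B 21, D 10, E 7. B has a majority.

B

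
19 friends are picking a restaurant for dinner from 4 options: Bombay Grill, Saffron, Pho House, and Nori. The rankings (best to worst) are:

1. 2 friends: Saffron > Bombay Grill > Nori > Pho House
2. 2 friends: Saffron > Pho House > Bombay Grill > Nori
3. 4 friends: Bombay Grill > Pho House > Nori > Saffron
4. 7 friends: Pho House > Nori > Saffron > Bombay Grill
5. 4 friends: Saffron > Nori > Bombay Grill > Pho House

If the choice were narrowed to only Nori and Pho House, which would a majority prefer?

Voters preferring Nori to Pho House: 6; preferring Pho House to Nori: 13.
Pho House wins the head-to-head.

Pho House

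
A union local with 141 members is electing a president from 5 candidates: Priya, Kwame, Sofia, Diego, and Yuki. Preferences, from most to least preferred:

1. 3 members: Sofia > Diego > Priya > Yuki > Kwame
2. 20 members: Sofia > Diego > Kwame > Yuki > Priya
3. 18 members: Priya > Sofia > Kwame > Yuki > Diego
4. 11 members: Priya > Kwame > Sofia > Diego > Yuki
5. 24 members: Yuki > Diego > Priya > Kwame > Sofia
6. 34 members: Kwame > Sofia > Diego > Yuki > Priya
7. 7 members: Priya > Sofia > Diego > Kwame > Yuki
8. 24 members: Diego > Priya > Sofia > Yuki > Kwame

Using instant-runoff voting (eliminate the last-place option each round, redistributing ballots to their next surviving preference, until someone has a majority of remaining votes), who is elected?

Round 1: Priya 36, Kwame 34, Sofia 23, Diego 24, Yuki 24. Eliminate Sofia.
Round 2: Priya 36, Kwame 34, Diego 47, Yuki 24. Eliminate Yuki.
Round 3: Priya 36, Kwame 34, Diego 71. Diego has a majority.

Diego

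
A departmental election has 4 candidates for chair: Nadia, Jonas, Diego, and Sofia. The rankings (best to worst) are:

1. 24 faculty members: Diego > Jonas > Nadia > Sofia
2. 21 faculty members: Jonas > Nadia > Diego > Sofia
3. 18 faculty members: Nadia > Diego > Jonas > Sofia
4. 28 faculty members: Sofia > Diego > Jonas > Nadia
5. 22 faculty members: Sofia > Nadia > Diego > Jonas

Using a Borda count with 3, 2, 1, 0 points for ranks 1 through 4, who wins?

Diego

Nadia: 24·1 + 21·2 + 18·3 + 28·0 + 22·2 = 164
Jonas: 24·2 + 21·3 + 18·1 + 28·1 + 22·0 = 157
Diego: 24·3 + 21·1 + 18·2 + 28·2 + 22·1 = 207
Sofia: 24·0 + 21·0 + 18·0 + 28·3 + 22·3 = 150
Diego has the highest Borda score (207).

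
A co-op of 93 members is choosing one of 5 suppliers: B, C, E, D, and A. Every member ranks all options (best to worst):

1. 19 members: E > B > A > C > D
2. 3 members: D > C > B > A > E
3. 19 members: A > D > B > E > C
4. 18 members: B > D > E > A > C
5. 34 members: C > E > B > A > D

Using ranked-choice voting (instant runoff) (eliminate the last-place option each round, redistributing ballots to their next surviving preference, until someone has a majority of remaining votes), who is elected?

Round 1: B 18, C 34, E 19, D 3, A 19. Eliminate D.
Round 2: B 18, C 37, E 19, A 19. Eliminate B.
Round 3: C 37, E 37, A 19. Eliminate A.
Round 4: C 37, E 56. E has a majority.

E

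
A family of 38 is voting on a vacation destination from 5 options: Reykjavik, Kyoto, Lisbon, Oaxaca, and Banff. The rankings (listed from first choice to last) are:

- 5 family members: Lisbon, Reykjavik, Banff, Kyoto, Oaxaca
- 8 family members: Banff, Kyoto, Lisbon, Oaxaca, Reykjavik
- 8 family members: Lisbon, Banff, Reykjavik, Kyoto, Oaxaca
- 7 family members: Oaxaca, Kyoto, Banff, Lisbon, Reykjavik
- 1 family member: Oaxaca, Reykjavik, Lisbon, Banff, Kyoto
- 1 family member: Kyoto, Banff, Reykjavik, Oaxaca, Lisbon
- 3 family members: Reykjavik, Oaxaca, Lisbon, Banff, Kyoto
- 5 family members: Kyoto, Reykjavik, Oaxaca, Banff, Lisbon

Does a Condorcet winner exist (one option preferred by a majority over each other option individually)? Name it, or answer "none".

Banff

Banff vs Reykjavik: 24–14 for Banff.
Banff vs Kyoto: 25–13 for Banff.
Banff vs Lisbon: 21–17 for Banff.
Banff vs Oaxaca: 22–16 for Banff.
Banff beats every other option head-to-head.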